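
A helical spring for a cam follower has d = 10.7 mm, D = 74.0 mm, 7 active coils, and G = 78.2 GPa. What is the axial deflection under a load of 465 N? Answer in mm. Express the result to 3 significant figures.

k = Gd⁴/(8D³N_a) = (78.2×10³)(10.7⁴)/(8·74.0³·7) = 45.171 N/mm
δ = F/k = 465 / 45.171 = 10.294 mm

10.3 mm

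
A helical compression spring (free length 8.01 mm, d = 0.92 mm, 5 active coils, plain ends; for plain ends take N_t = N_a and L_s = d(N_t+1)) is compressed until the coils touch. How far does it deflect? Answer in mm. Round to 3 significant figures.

2.49 mm

N_t = 5; L_s = 0.92·6 = 5.52 mm
δ_solid = L₀ − L_s = 8.01 − 5.52 = 2.49 mm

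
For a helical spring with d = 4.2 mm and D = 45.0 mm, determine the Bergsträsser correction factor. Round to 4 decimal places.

1.1254

C = D/d = 45.0/4.2 = 10.7143
K_B = (4C+2)/(4C−3) = 44.857/39.857 = 1.1254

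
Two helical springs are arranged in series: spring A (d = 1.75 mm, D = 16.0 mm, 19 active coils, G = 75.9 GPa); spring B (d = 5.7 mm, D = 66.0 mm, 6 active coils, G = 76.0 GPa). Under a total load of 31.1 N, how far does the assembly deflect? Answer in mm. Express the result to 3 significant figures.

k_A = Gd⁴/(8D³N_a) = (75.9×10³)(1.75⁴)/(8·16.0³·19) = 1.1434 N/mm
k_B = Gd⁴/(8D³N_a) = (76.0×10³)(5.7⁴)/(8·66.0³·6) = 5.8135 N/mm
Series: 1/k_eq = 1/1.1434 + 1/5.8135 = 1.0466; k_eq = 0.95546 N/mm
δ = F/k_eq = 31.1/0.95546 = 32.55 mm

32.5 mm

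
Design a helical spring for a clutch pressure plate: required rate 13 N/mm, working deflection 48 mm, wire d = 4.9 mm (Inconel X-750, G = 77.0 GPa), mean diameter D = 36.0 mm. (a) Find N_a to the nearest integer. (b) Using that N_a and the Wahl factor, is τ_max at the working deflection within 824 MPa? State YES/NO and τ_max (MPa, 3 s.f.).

(a) 9 coils; (b) YES, τ_max = 594 MPa

N_a = Gd⁴/(8D³k) = (77.0×10³)(4.9⁴)/(8·36.0³·13) = 9.148 → N_a = 9
Actual rate k = Gd⁴/(8D³·9) = 13.214 N/mm
Working load F = kδ = 13.214·48 = 634.27 N
C = 36.0/4.9 = 7.3469; K_W = (4C−1)/(4C−4)+0.615/C = 1.2019
τ_max = K_W·8FD/(πd³) = 1.2019·494.23 = 594.01 MPa
τ_max ≤ 824 MPa → acceptable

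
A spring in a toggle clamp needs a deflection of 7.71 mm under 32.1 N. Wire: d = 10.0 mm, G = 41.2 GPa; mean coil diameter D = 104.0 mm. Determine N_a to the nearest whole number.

11

Required rate k = F/δ = 32.1/7.71 = 4.1634 N/mm
N_a = Gd⁴/(8D³k) = (41.2×10³ × 10.0⁴)/(8 × 104.0³ × 4.1634)
    = 4.12e+08 / 3.74663e+07 = 11 → 11 coils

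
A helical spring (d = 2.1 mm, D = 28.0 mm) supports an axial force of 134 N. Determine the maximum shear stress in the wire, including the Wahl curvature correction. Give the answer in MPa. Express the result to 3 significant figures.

Spring index C = D/d = 28.0/2.1 = 13.3333
K_W = (4C−1)/(4C−4) + 0.615/C = 52.333/49.333 + 0.0461 = 1.1069
τ₀ = 8FD/(πd³) = 8·134·28.0/(π·2.1³) = 30016/29.094 = 1031.7 MPa
τ_max = K·τ₀ = 1.1069 × 1031.7 = 1142 MPa

1140 MPa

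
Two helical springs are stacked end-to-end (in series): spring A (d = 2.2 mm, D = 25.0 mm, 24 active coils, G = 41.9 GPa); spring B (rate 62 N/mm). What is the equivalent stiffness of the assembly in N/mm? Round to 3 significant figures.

k_A = Gd⁴/(8D³N_a) = (41.9×10³)(2.2⁴)/(8·25.0³·24) = 0.32718 N/mm
Series: 1/k_eq = 1/0.32718 + 1/62 = 3.0726; k_eq = 0.32546 N/mm

0.325 N/mm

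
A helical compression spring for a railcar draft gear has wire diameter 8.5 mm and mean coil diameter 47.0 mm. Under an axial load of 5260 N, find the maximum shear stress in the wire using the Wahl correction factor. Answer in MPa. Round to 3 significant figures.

1310 MPa

Spring index C = D/d = 47.0/8.5 = 5.5294
K_W = (4C−1)/(4C−4) + 0.615/C = 21.118/18.118 + 0.1112 = 1.2768
τ₀ = 8FD/(πd³) = 8·5260·47.0/(π·8.5³) = 1.97776e+06/1929.3 = 1025.1 MPa
τ_max = K·τ₀ = 1.2768 × 1025.1 = 1308.9 MPa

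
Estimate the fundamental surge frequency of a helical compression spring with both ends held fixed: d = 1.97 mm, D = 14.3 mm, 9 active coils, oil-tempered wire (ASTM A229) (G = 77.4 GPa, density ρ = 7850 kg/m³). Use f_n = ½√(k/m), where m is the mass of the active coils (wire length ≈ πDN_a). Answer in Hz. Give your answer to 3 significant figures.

k = Gd⁴/(8D³N_a) = (77.4×10³)(1.97⁴)/(8·14.3³·9) = 5.5369 N/mm = 5536.9 N/m
Wire length L = πDN_a = π·14.3·9 = 404.32 mm
m = ρ·(πd²/4)·L = 7850 × 3.0481×10⁻⁶ m² × 0.40432 m = 0.0096743 kg
f_n = ½√(k/m) = 0.5·√(5536.9/0.0096743) = 0.5·√(5.7233e+05) = 378.26 Hz

378 Hz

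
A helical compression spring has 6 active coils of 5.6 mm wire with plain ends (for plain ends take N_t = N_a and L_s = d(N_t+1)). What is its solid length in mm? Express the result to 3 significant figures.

39.2 mm

plain ends: N_t = N_a = 6
L_s = d·(N_t+1) = 5.6 × 7 = 39.2 mm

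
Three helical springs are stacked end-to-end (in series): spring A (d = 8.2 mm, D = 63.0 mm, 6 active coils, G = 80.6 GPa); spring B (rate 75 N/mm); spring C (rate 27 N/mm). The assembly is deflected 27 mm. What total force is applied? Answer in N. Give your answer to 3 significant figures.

k_A = Gd⁴/(8D³N_a) = (80.6×10³)(8.2⁴)/(8·63.0³·6) = 30.362 N/mm
Series: 1/k_eq = 1/30.362 + 1/75 + 1/27 = 0.083306; k_eq = 12.004 N/mm
F = k_eq·δ = 12.004·27 = 324.1 N

324 N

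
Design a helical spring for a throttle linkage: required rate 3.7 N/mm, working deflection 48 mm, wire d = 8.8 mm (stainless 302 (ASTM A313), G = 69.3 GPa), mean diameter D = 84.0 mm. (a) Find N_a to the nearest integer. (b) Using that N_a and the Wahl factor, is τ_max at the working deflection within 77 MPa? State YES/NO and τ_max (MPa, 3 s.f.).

(a) 24 coils; (b) YES, τ_max = 63.4 MPa

N_a = Gd⁴/(8D³k) = (69.3×10³)(8.8⁴)/(8·84.0³·3.7) = 23.69 → N_a = 24
Actual rate k = Gd⁴/(8D³·24) = 3.652 N/mm
Working load F = kδ = 3.652·48 = 175.29 N
C = 84.0/8.8 = 9.5455; K_W = (4C−1)/(4C−4)+0.615/C = 1.1522
τ_max = K_W·8FD/(πd³) = 1.1522·55.022 = 63.396 MPa
τ_max ≤ 77 MPa → acceptable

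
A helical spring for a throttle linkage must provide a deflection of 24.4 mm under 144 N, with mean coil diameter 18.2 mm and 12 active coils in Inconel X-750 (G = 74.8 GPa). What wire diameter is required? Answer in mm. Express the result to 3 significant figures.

2.60 mm

Required rate k = F/δ = 144/24.4 = 5.9016 N/mm
d = (8D³N_a·k / G)^(1/4) = (8·18.2³·12·5.9016 / (74.8×10³))^0.25
  = (45.662)^0.25 = 2.5995 mm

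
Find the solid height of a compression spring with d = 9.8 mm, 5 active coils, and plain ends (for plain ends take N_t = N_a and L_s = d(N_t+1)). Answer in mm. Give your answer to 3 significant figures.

58.8 mm

plain ends: N_t = N_a = 5
L_s = d·(N_t+1) = 9.8 × 6 = 58.8 mm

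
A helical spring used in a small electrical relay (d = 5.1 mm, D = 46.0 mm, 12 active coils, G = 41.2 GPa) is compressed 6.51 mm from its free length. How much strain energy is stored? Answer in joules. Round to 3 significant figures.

k = Gd⁴/(8D³N_a) = (41.2×10³)(5.1⁴)/(8·46.0³·12) = 2.9829 N/mm
U = ½kδ² = 0.5 × 2.9829 × 6.51² = 63.207 N·mm = 0.063207 J

0.0632 J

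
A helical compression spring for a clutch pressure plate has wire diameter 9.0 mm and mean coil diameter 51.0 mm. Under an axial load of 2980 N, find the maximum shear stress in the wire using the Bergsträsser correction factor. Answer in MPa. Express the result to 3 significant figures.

Spring index C = D/d = 51.0/9.0 = 5.6667
K_B = (4C+2)/(4C−3) = 24.667/19.667 = 1.2542
τ₀ = 8FD/(πd³) = 8·2980·51.0/(π·9.0³) = 1.21584e+06/2290.2 = 530.88 MPa
τ_max = K·τ₀ = 1.2542 × 530.88 = 665.85 MPa

666 MPa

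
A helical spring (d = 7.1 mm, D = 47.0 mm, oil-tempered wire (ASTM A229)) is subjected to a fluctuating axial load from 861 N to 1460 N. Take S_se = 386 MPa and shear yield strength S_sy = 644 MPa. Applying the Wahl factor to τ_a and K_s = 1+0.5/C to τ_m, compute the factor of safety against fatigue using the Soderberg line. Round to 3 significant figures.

C = D/d = 47.0/7.1 = 6.6197; K_W = (4C−1)/(4C−4)+0.615/C = 1.2264; K_s = 1+0.5/C = 1.0755
F_a = (F_max−F_min)/2 = 299.5 N; F_m = (F_max+F_min)/2 = 1160.5 N
τ_a = K_W·8F_aD/(πd³) = 1.2264 × 100.15 = 122.82 MPa
τ_m = K_s·8F_mD/(πd³) = 1.0755 × 388.07 = 417.38 MPa
Soderberg: 1/n_f = τ_a/S_se + τ_m/S_sy = 122.82/386 + 417.38/644 = 0.31819 + 0.64811 = 0.9663
n_f = 1/0.9663 = 1.035

1.03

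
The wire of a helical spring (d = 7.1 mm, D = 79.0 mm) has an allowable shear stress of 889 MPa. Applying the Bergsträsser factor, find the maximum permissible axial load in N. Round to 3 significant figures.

C = D/d = 79.0/7.1 = 11.1268
K_B = (4C+2)/(4C−3) = 46.507/41.507 = 1.1205
τ_max = K·8FD/(πd³) → F_max = τ_allow·πd³/(8DK)
F_max = 889·π·7.1³/(8·79.0·1.1205) = 9.996e+05/708.13 = 1411.6 N

1410 N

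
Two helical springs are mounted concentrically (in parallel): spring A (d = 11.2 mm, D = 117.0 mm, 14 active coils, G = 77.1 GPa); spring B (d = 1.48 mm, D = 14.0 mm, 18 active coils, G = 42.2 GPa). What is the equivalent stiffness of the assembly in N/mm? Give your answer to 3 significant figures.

k_A = Gd⁴/(8D³N_a) = (77.1×10³)(11.2⁴)/(8·117.0³·14) = 6.7632 N/mm
k_B = Gd⁴/(8D³N_a) = (42.2×10³)(1.48⁴)/(8·14.0³·18) = 0.5124 N/mm
Parallel: k_eq = 6.7632 + 0.5124 = 7.2756 N/mm

7.28 N/mm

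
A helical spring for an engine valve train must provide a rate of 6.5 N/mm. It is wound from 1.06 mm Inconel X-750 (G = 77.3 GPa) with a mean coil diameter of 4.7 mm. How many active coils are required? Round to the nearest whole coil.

N_a = Gd⁴/(8D³k) = (77.3×10³ × 1.06⁴)/(8 × 4.7³ × 6.5)
    = 97589.5 / 5398.8 = 18.08 → 18 coils

18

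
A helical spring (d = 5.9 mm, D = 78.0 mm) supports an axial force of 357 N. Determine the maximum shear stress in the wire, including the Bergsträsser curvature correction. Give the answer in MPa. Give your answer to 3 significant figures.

Spring index C = D/d = 78.0/5.9 = 13.2203
K_B = (4C+2)/(4C−3) = 54.881/49.881 = 1.1002
τ₀ = 8FD/(πd³) = 8·357·78.0/(π·5.9³) = 222768/645.22 = 345.26 MPa
τ_max = K·τ₀ = 1.1002 × 345.26 = 379.87 MPa

380 MPa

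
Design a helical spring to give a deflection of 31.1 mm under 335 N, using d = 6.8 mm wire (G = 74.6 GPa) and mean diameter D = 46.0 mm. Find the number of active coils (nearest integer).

19

Required rate k = F/δ = 335/31.1 = 10.772 N/mm
N_a = Gd⁴/(8D³k) = (74.6×10³ × 6.8⁴)/(8 × 46.0³ × 10.772)
    = 1.59505e+08 / 8.3878e+06 = 19.02 → 19 coils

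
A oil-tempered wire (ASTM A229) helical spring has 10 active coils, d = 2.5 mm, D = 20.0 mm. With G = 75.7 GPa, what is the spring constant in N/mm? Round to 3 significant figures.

k = Gd⁴/(8D³N_a) = (75.7×10³ × 2.5⁴) / (8 × 20.0³ × 10)
  = 2.95703e+06 / 640000 = 4.6204 N/mm

4.62 N/mm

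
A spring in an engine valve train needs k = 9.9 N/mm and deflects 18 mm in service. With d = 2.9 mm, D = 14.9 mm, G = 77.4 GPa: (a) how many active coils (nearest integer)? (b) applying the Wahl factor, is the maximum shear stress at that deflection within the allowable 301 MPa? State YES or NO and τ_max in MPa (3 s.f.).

(a) 21 coils; (b) NO, τ_max = 359 MPa

N_a = Gd⁴/(8D³k) = (77.4×10³)(2.9⁴)/(8·14.9³·9.9) = 20.9 → N_a = 21
Actual rate k = Gd⁴/(8D³·21) = 9.8506 N/mm
Working load F = kδ = 9.8506·18 = 177.31 N
C = 14.9/2.9 = 5.1379; K_W = (4C−1)/(4C−4)+0.615/C = 1.3009
τ_max = K_W·8FD/(πd³) = 1.3009·275.85 = 358.86 MPa
τ_max > 301 MPa → exceeds allowable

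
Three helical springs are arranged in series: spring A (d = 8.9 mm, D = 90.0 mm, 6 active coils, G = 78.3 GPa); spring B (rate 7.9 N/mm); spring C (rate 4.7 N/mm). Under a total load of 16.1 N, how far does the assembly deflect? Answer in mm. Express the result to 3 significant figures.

k_A = Gd⁴/(8D³N_a) = (78.3×10³)(8.9⁴)/(8·90.0³·6) = 14.04 N/mm
Series: 1/k_eq = 1/14.04 + 1/7.9 + 1/4.7 = 0.41058; k_eq = 2.4356 N/mm
δ = F/k_eq = 16.1/2.4356 = 6.6103 mm

6.61 mm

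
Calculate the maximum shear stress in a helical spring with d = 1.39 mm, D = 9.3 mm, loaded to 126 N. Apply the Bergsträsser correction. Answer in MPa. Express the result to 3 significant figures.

1340 MPa

Spring index C = D/d = 9.3/1.39 = 6.6906
K_B = (4C+2)/(4C−3) = 28.763/23.763 = 1.2104
τ₀ = 8FD/(πd³) = 8·126·9.3/(π·1.39³) = 9374.4/8.4371 = 1111.1 MPa
τ_max = K·τ₀ = 1.2104 × 1111.1 = 1344.9 MPa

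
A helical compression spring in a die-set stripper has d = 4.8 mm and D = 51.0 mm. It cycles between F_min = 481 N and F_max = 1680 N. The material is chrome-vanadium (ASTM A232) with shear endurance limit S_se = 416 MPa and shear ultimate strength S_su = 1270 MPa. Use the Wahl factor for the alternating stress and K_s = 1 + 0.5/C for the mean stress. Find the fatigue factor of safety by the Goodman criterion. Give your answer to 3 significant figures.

C = D/d = 51.0/4.8 = 10.6250; K_W = (4C−1)/(4C−4)+0.615/C = 1.1358; K_s = 1+0.5/C = 1.0471
F_a = (F_max−F_min)/2 = 599.5 N; F_m = (F_max+F_min)/2 = 1080.5 N
τ_a = K_W·8F_aD/(πd³) = 1.1358 × 704.01 = 799.61 MPa
τ_m = K_s·8F_mD/(πd³) = 1.0471 × 1268.9 = 1328.6 MPa
Goodman: 1/n_f = τ_a/S_se + τ_m/S_su = 799.61/416 + 1328.6/1270 = 1.92214 + 1.04611 = 2.9683
n_f = 1/2.9683 = 0.3369

0.337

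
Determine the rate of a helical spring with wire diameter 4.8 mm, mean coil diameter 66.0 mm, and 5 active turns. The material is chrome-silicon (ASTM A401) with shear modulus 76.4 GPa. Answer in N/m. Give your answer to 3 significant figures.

3530 N/m

k = Gd⁴/(8D³N_a) = (76.4×10³ × 4.8⁴) / (8 × 66.0³ × 5)
  = 4.05563e+07 / 1.14998e+07 = 3.5267 N/mm = 3526.7 N/m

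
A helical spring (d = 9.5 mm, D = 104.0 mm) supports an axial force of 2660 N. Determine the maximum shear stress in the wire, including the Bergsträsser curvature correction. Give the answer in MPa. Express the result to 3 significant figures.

Spring index C = D/d = 104.0/9.5 = 10.9474
K_B = (4C+2)/(4C−3) = 45.789/40.789 = 1.1226
τ₀ = 8FD/(πd³) = 8·2660·104.0/(π·9.5³) = 2.21312e+06/2693.5 = 821.65 MPa
τ_max = K·τ₀ = 1.1226 × 821.65 = 922.36 MPa

922 MPa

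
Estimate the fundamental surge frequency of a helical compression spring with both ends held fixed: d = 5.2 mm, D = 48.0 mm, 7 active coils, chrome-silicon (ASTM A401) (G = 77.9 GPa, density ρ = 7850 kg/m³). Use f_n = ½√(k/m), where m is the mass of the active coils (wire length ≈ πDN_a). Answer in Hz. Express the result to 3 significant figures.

114 Hz

k = Gd⁴/(8D³N_a) = (77.9×10³)(5.2⁴)/(8·48.0³·7) = 9.1968 N/mm = 9196.8 N/m
Wire length L = πDN_a = π·48.0·7 = 1055.6 mm
m = ρ·(πd²/4)·L = 7850 × 21.237×10⁻⁶ m² × 1.0556 m = 0.17598 kg
f_n = ½√(k/m) = 0.5·√(9196.8/0.17598) = 0.5·√(52262) = 114.3 Hz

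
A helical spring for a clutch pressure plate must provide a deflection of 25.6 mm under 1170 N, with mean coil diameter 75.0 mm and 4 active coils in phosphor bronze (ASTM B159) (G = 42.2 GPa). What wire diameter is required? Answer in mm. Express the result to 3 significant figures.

11.0 mm

Required rate k = F/δ = 1170/25.6 = 45.703 N/mm
d = (8D³N_a·k / G)^(1/4) = (8·75.0³·4·45.703 / (42.2×10³))^0.25
  = (14621)^0.25 = 10.9962 mm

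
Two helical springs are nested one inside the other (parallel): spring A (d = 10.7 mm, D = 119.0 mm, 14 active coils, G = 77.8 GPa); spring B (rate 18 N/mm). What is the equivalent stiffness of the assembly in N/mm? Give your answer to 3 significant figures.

k_A = Gd⁴/(8D³N_a) = (77.8×10³)(10.7⁴)/(8·119.0³·14) = 5.4033 N/mm
Parallel: k_eq = 5.4033 + 18 = 23.403 N/mm

23.4 N/mm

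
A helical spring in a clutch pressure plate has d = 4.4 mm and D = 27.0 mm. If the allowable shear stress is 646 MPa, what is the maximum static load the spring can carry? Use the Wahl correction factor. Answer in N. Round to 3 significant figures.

C = D/d = 27.0/4.4 = 6.1364
K_W = (4C−1)/(4C−4) + 0.615/C = 23.545/20.545 + 0.1002 = 1.2462
τ_max = K·8FD/(πd³) → F_max = τ_allow·πd³/(8DK)
F_max = 646·π·4.4³/(8·27.0·1.2462) = 1.7288e+05/269.19 = 642.22 N

642 N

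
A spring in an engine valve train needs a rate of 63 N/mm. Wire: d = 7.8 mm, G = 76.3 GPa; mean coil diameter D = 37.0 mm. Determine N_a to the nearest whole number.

11

N_a = Gd⁴/(8D³k) = (76.3×10³ × 7.8⁴)/(8 × 37.0³ × 63)
    = 2.82425e+08 / 2.55291e+07 = 11.06 → 11 coils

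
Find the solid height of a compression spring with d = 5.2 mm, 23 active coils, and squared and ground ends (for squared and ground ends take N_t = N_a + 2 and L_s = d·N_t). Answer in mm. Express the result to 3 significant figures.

130 mm

squared and ground ends: N_t = N_a + 2 = 23 + 2 = 25
L_s = d·N_t = 5.2 × 25 = 130 mm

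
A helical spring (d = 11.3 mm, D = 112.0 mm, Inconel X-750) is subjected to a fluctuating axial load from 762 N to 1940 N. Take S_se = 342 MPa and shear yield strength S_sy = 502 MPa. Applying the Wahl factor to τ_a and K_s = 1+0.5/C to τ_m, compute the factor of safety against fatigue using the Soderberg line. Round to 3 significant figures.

1.05

C = D/d = 112.0/11.3 = 9.9115; K_W = (4C−1)/(4C−4)+0.615/C = 1.1462; K_s = 1+0.5/C = 1.0504
F_a = (F_max−F_min)/2 = 589 N; F_m = (F_max+F_min)/2 = 1351 N
τ_a = K_W·8F_aD/(πd³) = 1.1462 × 116.42 = 133.44 MPa
τ_m = K_s·8F_mD/(πd³) = 1.0504 × 267.04 = 280.51 MPa
Soderberg: 1/n_f = τ_a/S_se + τ_m/S_sy = 133.44/342 + 280.51/502 = 0.39019 + 0.55879 = 0.94898
n_f = 1/0.94898 = 1.054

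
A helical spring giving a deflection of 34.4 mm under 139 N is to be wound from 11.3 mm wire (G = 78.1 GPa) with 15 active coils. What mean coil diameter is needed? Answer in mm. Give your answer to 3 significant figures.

138 mm

Required rate k = F/δ = 139/34.4 = 4.0407 N/mm
D = (Gd⁴/(8N_a·k))^(1/3) = (78.1×10³·11.3⁴/(8·15·4.0407))^(1/3)
  = (2.6262e+06)^(1/3) = 137.9672 mm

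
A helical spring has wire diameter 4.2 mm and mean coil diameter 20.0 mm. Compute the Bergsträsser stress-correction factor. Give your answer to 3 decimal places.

C = D/d = 20.0/4.2 = 4.7619
K_B = (4C+2)/(4C−3) = 21.048/16.048 = 1.3116

1.312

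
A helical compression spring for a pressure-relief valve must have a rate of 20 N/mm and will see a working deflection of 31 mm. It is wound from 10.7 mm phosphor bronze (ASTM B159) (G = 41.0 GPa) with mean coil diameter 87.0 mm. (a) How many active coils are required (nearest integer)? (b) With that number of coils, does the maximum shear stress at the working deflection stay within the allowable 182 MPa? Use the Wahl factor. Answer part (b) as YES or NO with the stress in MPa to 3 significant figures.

(a) 5 coils; (b) YES, τ_max = 135 MPa

N_a = Gd⁴/(8D³k) = (41.0×10³)(10.7⁴)/(8·87.0³·20) = 5.101 → N_a = 5
Actual rate k = Gd⁴/(8D³·5) = 20.403 N/mm
Working load F = kδ = 20.403·31 = 632.5 N
C = 87.0/10.7 = 8.1308; K_W = (4C−1)/(4C−4)+0.615/C = 1.1808
τ_max = K_W·8FD/(πd³) = 1.1808·114.39 = 135.07 MPa
τ_max ≤ 182 MPa → acceptable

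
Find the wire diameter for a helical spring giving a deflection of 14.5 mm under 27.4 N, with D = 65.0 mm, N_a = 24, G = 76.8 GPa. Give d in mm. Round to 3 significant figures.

Required rate k = F/δ = 27.4/14.5 = 1.8897 N/mm
d = (8D³N_a·k / G)^(1/4) = (8·65.0³·24·1.8897 / (76.8×10³))^0.25
  = (1297.4)^0.25 = 6.0016 mm

6.00 mm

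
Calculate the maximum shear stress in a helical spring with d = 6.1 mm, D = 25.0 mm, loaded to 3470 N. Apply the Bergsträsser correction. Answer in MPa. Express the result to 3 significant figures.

1340 MPa

Spring index C = D/d = 25.0/6.1 = 4.0984
K_B = (4C+2)/(4C−3) = 18.393/13.393 = 1.3733
τ₀ = 8FD/(πd³) = 8·3470·25.0/(π·6.1³) = 694000/713.08 = 973.24 MPa
τ_max = K·τ₀ = 1.3733 × 973.24 = 1336.6 MPa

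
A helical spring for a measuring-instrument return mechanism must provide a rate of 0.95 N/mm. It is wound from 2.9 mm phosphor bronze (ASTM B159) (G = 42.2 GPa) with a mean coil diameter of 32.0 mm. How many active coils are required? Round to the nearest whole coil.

N_a = Gd⁴/(8D³k) = (42.2×10³ × 2.9⁴)/(8 × 32.0³ × 0.95)
    = 2.98473e+06 / 249037 = 11.99 → 12 coils

12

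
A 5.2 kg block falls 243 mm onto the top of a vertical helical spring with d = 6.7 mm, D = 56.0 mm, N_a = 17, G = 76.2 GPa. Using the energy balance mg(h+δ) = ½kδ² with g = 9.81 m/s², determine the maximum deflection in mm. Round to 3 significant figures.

70.5 mm

k = Gd⁴/(8D³N_a) = (76.2×10³)(6.7⁴)/(8·56.0³·17) = 6.4291 N/mm
W = mg = 5.2 × 9.81 = 51.012 N
½kδ² − Wδ − Wh = 0 → δ = (W + √(W² + 2kWh))/k
δ = (51.012 + √(2602.2 + 159390))/6.4291 = (51.012 + 402.48)/6.4291 = 70.538 mm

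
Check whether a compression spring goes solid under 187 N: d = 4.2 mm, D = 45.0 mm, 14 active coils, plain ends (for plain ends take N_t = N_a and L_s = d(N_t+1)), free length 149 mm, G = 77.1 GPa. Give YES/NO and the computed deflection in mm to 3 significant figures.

k = Gd⁴/(8D³N_a) = (77.1×10³)(4.2⁴)/(8·45.0³·14) = 2.3507 N/mm
N_t = 14; L_s = 4.2·15 = 63 mm; δ_solid = L₀ − L_s = 149 − 63 = 86 mm
δ = F/k = 187/2.3507 = 79.551 mm
δ < δ_solid → spring does not go solid

NO, δ = 79.6 mm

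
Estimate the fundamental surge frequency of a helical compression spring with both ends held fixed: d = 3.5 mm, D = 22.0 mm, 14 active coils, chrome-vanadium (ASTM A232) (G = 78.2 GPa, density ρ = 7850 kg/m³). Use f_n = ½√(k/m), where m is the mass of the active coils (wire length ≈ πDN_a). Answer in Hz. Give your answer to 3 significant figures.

183 Hz

k = Gd⁴/(8D³N_a) = (78.2×10³)(3.5⁴)/(8·22.0³·14) = 9.8399 N/mm = 9839.9 N/m
Wire length L = πDN_a = π·22.0·14 = 967.61 mm
m = ρ·(πd²/4)·L = 7850 × 9.6211×10⁻⁶ m² × 0.96761 m = 0.07308 kg
f_n = ½√(k/m) = 0.5·√(9839.9/0.07308) = 0.5·√(1.3465e+05) = 183.47 Hz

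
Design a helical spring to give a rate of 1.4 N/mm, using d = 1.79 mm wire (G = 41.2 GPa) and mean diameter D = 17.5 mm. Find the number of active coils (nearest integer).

7

N_a = Gd⁴/(8D³k) = (41.2×10³ × 1.79⁴)/(8 × 17.5³ × 1.4)
    = 422970 / 60025 = 7.047 → 7 coils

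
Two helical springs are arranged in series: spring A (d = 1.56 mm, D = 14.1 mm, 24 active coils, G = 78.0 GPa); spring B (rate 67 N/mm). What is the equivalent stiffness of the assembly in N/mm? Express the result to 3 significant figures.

k_A = Gd⁴/(8D³N_a) = (78.0×10³)(1.56⁴)/(8·14.1³·24) = 0.85829 N/mm
Series: 1/k_eq = 1/0.85829 + 1/67 = 1.18; k_eq = 0.84743 N/mm

0.847 N/mm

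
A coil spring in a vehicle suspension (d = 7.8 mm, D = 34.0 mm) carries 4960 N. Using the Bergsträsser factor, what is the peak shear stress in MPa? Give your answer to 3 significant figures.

1220 MPa

Spring index C = D/d = 34.0/7.8 = 4.3590
K_B = (4C+2)/(4C−3) = 19.436/14.436 = 1.3464
τ₀ = 8FD/(πd³) = 8·4960·34.0/(π·7.8³) = 1.34912e+06/1490.8 = 904.93 MPa
τ_max = K·τ₀ = 1.3464 × 904.93 = 1218.4 MPa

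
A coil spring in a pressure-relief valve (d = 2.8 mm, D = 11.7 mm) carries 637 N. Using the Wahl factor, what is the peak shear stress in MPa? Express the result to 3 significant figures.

1200 MPa

Spring index C = D/d = 11.7/2.8 = 4.1786
K_W = (4C−1)/(4C−4) + 0.615/C = 15.714/12.714 + 0.1472 = 1.3831
τ₀ = 8FD/(πd³) = 8·637·11.7/(π·2.8³) = 59623.2/68.964 = 864.55 MPa
τ_max = K·τ₀ = 1.3831 × 864.55 = 1195.8 MPa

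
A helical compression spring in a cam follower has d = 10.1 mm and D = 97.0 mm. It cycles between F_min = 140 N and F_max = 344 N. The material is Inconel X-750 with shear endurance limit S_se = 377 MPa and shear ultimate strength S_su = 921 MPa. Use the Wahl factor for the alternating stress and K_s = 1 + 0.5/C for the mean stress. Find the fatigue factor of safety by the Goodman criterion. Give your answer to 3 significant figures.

C = D/d = 97.0/10.1 = 9.6040; K_W = (4C−1)/(4C−4)+0.615/C = 1.1512; K_s = 1+0.5/C = 1.0521
F_a = (F_max−F_min)/2 = 102 N; F_m = (F_max+F_min)/2 = 242 N
τ_a = K_W·8F_aD/(πd³) = 1.1512 × 24.454 = 28.151 MPa
τ_m = K_s·8F_mD/(πd³) = 1.0521 × 58.018 = 61.039 MPa
Goodman: 1/n_f = τ_a/S_se + τ_m/S_su = 28.151/377 + 61.039/921 = 0.07467 + 0.06627 = 0.14095
n_f = 1/0.14095 = 7.095

7.09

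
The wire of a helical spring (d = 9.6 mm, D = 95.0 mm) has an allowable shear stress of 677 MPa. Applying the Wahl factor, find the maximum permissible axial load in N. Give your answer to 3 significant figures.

C = D/d = 95.0/9.6 = 9.8958
K_W = (4C−1)/(4C−4) + 0.615/C = 38.583/35.583 + 0.0621 = 1.1465
τ_max = K·8FD/(πd³) → F_max = τ_allow·πd³/(8DK)
F_max = 677·π·9.6³/(8·95.0·1.1465) = 1.8817e+06/871.31 = 2159.6 N

2160 N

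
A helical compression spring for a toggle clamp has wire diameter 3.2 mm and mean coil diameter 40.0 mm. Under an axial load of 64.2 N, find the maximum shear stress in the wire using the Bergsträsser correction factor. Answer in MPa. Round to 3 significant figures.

221 MPa

Spring index C = D/d = 40.0/3.2 = 12.5000
K_B = (4C+2)/(4C−3) = 52.000/47.000 = 1.1064
τ₀ = 8FD/(πd³) = 8·64.2·40.0/(π·3.2³) = 20544/102.94 = 199.57 MPa
τ_max = K·τ₀ = 1.1064 × 199.57 = 220.8 MPa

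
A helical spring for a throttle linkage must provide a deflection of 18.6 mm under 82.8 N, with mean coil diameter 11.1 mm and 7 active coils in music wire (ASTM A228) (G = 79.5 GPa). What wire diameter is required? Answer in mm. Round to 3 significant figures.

1.44 mm

Required rate k = F/δ = 82.8/18.6 = 4.4516 N/mm
d = (8D³N_a·k / G)^(1/4) = (8·11.1³·7·4.4516 / (79.5×10³))^0.25
  = (4.2885)^0.25 = 1.4391 mm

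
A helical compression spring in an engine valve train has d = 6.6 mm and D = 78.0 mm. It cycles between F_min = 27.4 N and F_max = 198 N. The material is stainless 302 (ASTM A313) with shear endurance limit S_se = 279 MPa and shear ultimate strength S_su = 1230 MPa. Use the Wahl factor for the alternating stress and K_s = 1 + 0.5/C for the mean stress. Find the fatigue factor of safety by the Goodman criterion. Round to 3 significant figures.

C = D/d = 78.0/6.6 = 11.8182; K_W = (4C−1)/(4C−4)+0.615/C = 1.1214; K_s = 1+0.5/C = 1.0423
F_a = (F_max−F_min)/2 = 85.3 N; F_m = (F_max+F_min)/2 = 112.7 N
τ_a = K_W·8F_aD/(πd³) = 1.1214 × 58.932 = 66.084 MPa
τ_m = K_s·8F_mD/(πd³) = 1.0423 × 77.862 = 81.156 MPa
Goodman: 1/n_f = τ_a/S_se + τ_m/S_su = 66.084/279 + 81.156/1230 = 0.23686 + 0.06598 = 0.30284
n_f = 1/0.30284 = 3.302

3.30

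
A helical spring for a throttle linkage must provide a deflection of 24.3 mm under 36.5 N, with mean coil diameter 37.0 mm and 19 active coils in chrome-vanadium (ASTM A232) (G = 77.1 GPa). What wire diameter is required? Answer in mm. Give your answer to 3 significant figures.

Required rate k = F/δ = 36.5/24.3 = 1.5021 N/mm
d = (8D³N_a·k / G)^(1/4) = (8·37.0³·19·1.5021 / (77.1×10³))^0.25
  = (150)^0.25 = 3.4996 mm

3.50 mm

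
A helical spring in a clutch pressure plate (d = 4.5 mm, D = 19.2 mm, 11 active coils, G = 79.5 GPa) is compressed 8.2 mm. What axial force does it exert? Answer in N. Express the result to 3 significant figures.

429 N

k = Gd⁴/(8D³N_a) = (79.5×10³)(4.5⁴)/(8·19.2³·11) = 52.34 N/mm
F = k·δ = 52.34 × 8.2 = 429.19 N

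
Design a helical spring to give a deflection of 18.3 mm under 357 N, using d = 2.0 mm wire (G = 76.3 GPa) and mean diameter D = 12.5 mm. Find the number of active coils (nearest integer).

Required rate k = F/δ = 357/18.3 = 19.508 N/mm
N_a = Gd⁴/(8D³k) = (76.3×10³ × 2.0⁴)/(8 × 12.5³ × 19.508)
    = 1.2208e+06 / 304816 = 4.005 → 4 coils

4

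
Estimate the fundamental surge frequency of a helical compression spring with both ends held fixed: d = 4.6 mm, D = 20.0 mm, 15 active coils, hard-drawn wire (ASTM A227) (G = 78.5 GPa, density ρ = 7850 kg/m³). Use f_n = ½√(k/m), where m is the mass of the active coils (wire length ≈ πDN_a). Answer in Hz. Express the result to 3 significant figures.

273 Hz

k = Gd⁴/(8D³N_a) = (78.5×10³)(4.6⁴)/(8·20.0³·15) = 36.613 N/mm = 36613 N/m
Wire length L = πDN_a = π·20.0·15 = 942.48 mm
m = ρ·(πd²/4)·L = 7850 × 16.619×10⁻⁶ m² × 0.94248 m = 0.12296 kg
f_n = ½√(k/m) = 0.5·√(36613/0.12296) = 0.5·√(2.9777e+05) = 272.84 Hz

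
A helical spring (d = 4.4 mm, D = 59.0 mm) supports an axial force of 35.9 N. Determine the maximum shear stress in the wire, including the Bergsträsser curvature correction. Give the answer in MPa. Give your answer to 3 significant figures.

Spring index C = D/d = 59.0/4.4 = 13.4091
K_B = (4C+2)/(4C−3) = 55.636/50.636 = 1.0987
τ₀ = 8FD/(πd³) = 8·35.9·59.0/(π·4.4³) = 16944.8/267.61 = 63.318 MPa
τ_max = K·τ₀ = 1.0987 × 63.318 = 69.57 MPa

69.6 MPa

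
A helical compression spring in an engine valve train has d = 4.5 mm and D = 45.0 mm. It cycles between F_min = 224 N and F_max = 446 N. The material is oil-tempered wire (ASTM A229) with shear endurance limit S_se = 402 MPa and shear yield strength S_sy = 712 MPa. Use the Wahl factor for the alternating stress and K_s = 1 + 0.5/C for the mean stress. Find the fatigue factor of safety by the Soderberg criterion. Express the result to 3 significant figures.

C = D/d = 45.0/4.5 = 10.0000; K_W = (4C−1)/(4C−4)+0.615/C = 1.1448; K_s = 1+0.5/C = 1.0500
F_a = (F_max−F_min)/2 = 111 N; F_m = (F_max+F_min)/2 = 335 N
τ_a = K_W·8F_aD/(πd³) = 1.1448 × 139.58 = 159.8 MPa
τ_m = K_s·8F_mD/(πd³) = 1.0500 × 421.27 = 442.33 MPa
Soderberg: 1/n_f = τ_a/S_se + τ_m/S_sy = 159.8/402 + 442.33/712 = 0.39752 + 0.62125 = 1.0188
n_f = 1/1.0188 = 0.9816

0.982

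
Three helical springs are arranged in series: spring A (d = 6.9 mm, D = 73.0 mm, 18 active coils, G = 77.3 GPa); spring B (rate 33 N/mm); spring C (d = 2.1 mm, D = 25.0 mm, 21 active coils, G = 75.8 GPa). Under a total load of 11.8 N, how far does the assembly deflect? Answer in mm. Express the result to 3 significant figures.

k_A = Gd⁴/(8D³N_a) = (77.3×10³)(6.9⁴)/(8·73.0³·18) = 3.1278 N/mm
k_C = Gd⁴/(8D³N_a) = (75.8×10³)(2.1⁴)/(8·25.0³·21) = 0.56159 N/mm
Series: 1/k_eq = 1/3.1278 + 1/33 + 1/0.56159 = 2.1307; k_eq = 0.46933 N/mm
δ = F/k_eq = 11.8/0.46933 = 25.142 mm

25.1 mm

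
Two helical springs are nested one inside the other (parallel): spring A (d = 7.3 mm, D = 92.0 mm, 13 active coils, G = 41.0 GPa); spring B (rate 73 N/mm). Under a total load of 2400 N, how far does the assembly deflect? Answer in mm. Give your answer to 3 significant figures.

k_A = Gd⁴/(8D³N_a) = (41.0×10³)(7.3⁴)/(8·92.0³·13) = 1.4377 N/mm
Parallel: k_eq = 1.4377 + 73 = 74.438 N/mm
δ = F/k_eq = 2400/74.438 = 32.242 mm

32.2 mm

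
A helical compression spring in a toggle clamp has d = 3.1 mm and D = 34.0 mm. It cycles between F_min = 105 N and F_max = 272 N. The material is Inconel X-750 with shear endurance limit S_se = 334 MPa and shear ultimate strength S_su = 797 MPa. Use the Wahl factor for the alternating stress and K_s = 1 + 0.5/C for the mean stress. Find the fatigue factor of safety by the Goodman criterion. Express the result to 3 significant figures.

C = D/d = 34.0/3.1 = 10.9677; K_W = (4C−1)/(4C−4)+0.615/C = 1.1313; K_s = 1+0.5/C = 1.0456
F_a = (F_max−F_min)/2 = 83.5 N; F_m = (F_max+F_min)/2 = 188.5 N
τ_a = K_W·8F_aD/(πd³) = 1.1313 × 242.67 = 274.54 MPa
τ_m = K_s·8F_mD/(πd³) = 1.0456 × 547.83 = 572.8 MPa
Goodman: 1/n_f = τ_a/S_se + τ_m/S_su = 274.54/334 + 572.8/797 = 0.82197 + 0.71870 = 1.5407
n_f = 1/1.5407 = 0.6491

0.649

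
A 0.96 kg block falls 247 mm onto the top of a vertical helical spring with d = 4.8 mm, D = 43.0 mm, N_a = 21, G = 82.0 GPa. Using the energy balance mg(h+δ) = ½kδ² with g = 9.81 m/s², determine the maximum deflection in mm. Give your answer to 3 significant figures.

40.8 mm

k = Gd⁴/(8D³N_a) = (82.0×10³)(4.8⁴)/(8·43.0³·21) = 3.2588 N/mm
W = mg = 0.96 × 9.81 = 9.4176 N
½kδ² − Wδ − Wh = 0 → δ = (W + √(W² + 2kWh))/k
δ = (9.4176 + √(88.691 + 15161.1))/3.2588 = (9.4176 + 123.49)/3.2588 = 40.784 mm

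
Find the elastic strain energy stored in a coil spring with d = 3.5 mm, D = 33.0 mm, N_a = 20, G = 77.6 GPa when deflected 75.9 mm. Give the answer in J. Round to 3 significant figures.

k = Gd⁴/(8D³N_a) = (77.6×10³)(3.5⁴)/(8·33.0³·20) = 2.0252 N/mm
U = ½kδ² = 0.5 × 2.0252 × 75.9² = 5833.5 N·mm = 5.8335 J

5.83 J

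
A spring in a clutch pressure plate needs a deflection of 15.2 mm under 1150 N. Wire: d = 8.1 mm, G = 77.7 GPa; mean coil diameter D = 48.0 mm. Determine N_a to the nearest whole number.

5

Required rate k = F/δ = 1150/15.2 = 75.658 N/mm
N_a = Gd⁴/(8D³k) = (77.7×10³ × 8.1⁴)/(8 × 48.0³ × 75.658)
    = 3.34473e+08 / 6.69373e+07 = 4.997 → 5 coils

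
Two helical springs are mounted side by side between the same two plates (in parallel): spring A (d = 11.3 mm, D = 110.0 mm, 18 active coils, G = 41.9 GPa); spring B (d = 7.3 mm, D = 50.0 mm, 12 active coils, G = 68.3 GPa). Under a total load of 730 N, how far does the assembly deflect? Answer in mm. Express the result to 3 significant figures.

37.0 mm

k_A = Gd⁴/(8D³N_a) = (41.9×10³)(11.3⁴)/(8·110.0³·18) = 3.5644 N/mm
k_B = Gd⁴/(8D³N_a) = (68.3×10³)(7.3⁴)/(8·50.0³·12) = 16.163 N/mm
Parallel: k_eq = 3.5644 + 16.163 = 19.728 N/mm
δ = F/k_eq = 730/19.728 = 37.004 mm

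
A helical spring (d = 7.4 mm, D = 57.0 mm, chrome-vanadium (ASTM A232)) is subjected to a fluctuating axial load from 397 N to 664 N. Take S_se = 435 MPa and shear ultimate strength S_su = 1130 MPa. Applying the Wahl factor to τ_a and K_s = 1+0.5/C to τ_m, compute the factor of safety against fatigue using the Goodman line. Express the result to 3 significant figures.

C = D/d = 57.0/7.4 = 7.7027; K_W = (4C−1)/(4C−4)+0.615/C = 1.1917; K_s = 1+0.5/C = 1.0649
F_a = (F_max−F_min)/2 = 133.5 N; F_m = (F_max+F_min)/2 = 530.5 N
τ_a = K_W·8F_aD/(πd³) = 1.1917 × 47.819 = 56.988 MPa
τ_m = K_s·8F_mD/(πd³) = 1.0649 × 190.02 = 202.36 MPa
Goodman: 1/n_f = τ_a/S_se + τ_m/S_su = 56.988/435 + 202.36/1130 = 0.13101 + 0.17908 = 0.31008
n_f = 1/0.31008 = 3.225

3.22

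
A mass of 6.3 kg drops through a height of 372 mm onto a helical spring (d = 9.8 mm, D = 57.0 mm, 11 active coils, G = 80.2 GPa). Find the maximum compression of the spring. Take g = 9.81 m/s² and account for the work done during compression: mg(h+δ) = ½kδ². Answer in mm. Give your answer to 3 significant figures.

k = Gd⁴/(8D³N_a) = (80.2×10³)(9.8⁴)/(8·57.0³·11) = 45.391 N/mm
W = mg = 6.3 × 9.81 = 61.803 N
½kδ² − Wδ − Wh = 0 → δ = (W + √(W² + 2kWh))/k
δ = (61.803 + √(3819.6 + 2.08715e+06))/45.391 = (61.803 + 1446)/45.391 = 33.218 mm

33.2 mm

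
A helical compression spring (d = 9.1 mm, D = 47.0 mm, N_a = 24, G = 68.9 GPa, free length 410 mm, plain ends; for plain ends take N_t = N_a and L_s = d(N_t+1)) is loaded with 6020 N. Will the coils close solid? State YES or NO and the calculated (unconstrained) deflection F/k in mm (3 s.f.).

YES, δ = 254 mm

k = Gd⁴/(8D³N_a) = (68.9×10³)(9.1⁴)/(8·47.0³·24) = 23.702 N/mm
N_t = 24; L_s = 9.1·25 = 227.5 mm; δ_solid = L₀ − L_s = 410 − 227.5 = 182.5 mm
δ = F/k = 6020/23.702 = 253.98 mm
δ ≥ δ_solid → spring goes solid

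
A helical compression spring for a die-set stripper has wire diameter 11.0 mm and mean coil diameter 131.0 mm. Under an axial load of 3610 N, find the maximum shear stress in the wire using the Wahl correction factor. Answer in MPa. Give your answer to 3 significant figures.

1010 MPa

Spring index C = D/d = 131.0/11.0 = 11.9091
K_W = (4C−1)/(4C−4) + 0.615/C = 46.636/43.636 + 0.0516 = 1.1204
τ₀ = 8FD/(πd³) = 8·3610·131.0/(π·11.0³) = 3.78328e+06/4181.5 = 904.77 MPa
τ_max = K·τ₀ = 1.1204 × 904.77 = 1013.7 MPa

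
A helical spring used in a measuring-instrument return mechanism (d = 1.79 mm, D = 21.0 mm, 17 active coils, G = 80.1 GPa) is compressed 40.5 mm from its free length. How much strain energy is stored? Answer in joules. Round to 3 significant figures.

0.535 J

k = Gd⁴/(8D³N_a) = (80.1×10³)(1.79⁴)/(8·21.0³·17) = 0.6529 N/mm
U = ½kδ² = 0.5 × 0.6529 × 40.5² = 535.46 N·mm = 0.53546 J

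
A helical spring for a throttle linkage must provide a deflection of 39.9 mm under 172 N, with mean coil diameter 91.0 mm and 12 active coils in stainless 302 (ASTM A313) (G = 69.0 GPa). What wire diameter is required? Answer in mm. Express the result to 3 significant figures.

8.20 mm

Required rate k = F/δ = 172/39.9 = 4.3108 N/mm
d = (8D³N_a·k / G)^(1/4) = (8·91.0³·12·4.3108 / (69.0×10³))^0.25
  = (4519.6)^0.25 = 8.1993 mm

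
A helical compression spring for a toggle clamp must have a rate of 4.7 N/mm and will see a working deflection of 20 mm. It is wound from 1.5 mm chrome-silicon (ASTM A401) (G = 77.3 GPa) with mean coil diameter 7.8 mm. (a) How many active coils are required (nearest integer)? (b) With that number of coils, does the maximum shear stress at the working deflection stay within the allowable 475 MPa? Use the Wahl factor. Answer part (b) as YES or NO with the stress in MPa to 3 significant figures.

(a) 22 coils; (b) NO, τ_max = 715 MPa

N_a = Gd⁴/(8D³k) = (77.3×10³)(1.5⁴)/(8·7.8³·4.7) = 21.93 → N_a = 22
Actual rate k = Gd⁴/(8D³·22) = 4.6854 N/mm
Working load F = kδ = 4.6854·20 = 93.708 N
C = 7.8/1.5 = 5.2000; K_W = (4C−1)/(4C−4)+0.615/C = 1.2968
τ_max = K_W·8FD/(πd³) = 1.2968·551.49 = 715.2 MPa
τ_max > 475 MPa → exceeds allowable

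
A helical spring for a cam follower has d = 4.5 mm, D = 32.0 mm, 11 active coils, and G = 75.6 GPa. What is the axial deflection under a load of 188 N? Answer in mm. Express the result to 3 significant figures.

k = Gd⁴/(8D³N_a) = (75.6×10³)(4.5⁴)/(8·32.0³·11) = 10.751 N/mm
δ = F/k = 188 / 10.751 = 17.487 mm

17.5 mm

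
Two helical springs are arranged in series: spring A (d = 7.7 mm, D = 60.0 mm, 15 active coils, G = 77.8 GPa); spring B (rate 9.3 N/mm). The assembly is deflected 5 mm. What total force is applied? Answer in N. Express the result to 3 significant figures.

k_A = Gd⁴/(8D³N_a) = (77.8×10³)(7.7⁴)/(8·60.0³·15) = 10.551 N/mm
Series: 1/k_eq = 1/10.551 + 1/9.3 = 0.2023; k_eq = 4.9431 N/mm
F = k_eq·δ = 4.9431·5 = 24.716 N

24.7 N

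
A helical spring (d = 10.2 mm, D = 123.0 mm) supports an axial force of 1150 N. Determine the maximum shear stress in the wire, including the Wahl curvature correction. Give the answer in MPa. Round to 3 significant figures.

380 MPa

Spring index C = D/d = 123.0/10.2 = 12.0588
K_W = (4C−1)/(4C−4) + 0.615/C = 47.235/44.235 + 0.0510 = 1.1188
τ₀ = 8FD/(πd³) = 8·1150·123.0/(π·10.2³) = 1.1316e+06/3333.9 = 339.42 MPa
τ_max = K·τ₀ = 1.1188 × 339.42 = 379.75 MPa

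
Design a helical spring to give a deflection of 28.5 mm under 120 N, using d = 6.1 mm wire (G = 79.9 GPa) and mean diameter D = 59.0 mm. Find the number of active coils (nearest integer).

16

Required rate k = F/δ = 120/28.5 = 4.2105 N/mm
N_a = Gd⁴/(8D³k) = (79.9×10³ × 6.1⁴)/(8 × 59.0³ × 4.2105)
    = 1.10628e+08 / 6.91803e+06 = 15.99 → 16 coils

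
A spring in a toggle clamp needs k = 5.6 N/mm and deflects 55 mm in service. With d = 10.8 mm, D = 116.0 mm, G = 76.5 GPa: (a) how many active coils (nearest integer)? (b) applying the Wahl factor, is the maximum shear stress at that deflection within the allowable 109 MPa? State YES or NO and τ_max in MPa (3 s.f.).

(a) 15 coils; (b) YES, τ_max = 81.3 MPa

N_a = Gd⁴/(8D³k) = (76.5×10³)(10.8⁴)/(8·116.0³·5.6) = 14.88 → N_a = 15
Actual rate k = Gd⁴/(8D³·15) = 5.5565 N/mm
Working load F = kδ = 5.5565·55 = 305.61 N
C = 116.0/10.8 = 10.7407; K_W = (4C−1)/(4C−4)+0.615/C = 1.1343
τ_max = K_W·8FD/(πd³) = 1.1343·71.662 = 81.283 MPa
τ_max ≤ 109 MPa → acceptable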